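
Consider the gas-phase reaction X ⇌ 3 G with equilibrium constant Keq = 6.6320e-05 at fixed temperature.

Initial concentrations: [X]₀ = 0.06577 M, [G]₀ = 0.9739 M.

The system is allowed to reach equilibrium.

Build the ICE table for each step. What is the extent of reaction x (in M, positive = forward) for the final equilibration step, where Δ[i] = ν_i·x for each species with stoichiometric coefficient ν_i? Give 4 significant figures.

Q₀ = 14.04 vs Keq = 6.6320e-05 ⇒ Q>K, reverse
Step 1:
                   X          G
  init       0.06577     0.9739
  Δ           0.3149    -0.9446
  eq          0.3806    0.02933
  solve Keq expr → x = -0.3149; check Q = 6.6320e-05

x = -0.3149 M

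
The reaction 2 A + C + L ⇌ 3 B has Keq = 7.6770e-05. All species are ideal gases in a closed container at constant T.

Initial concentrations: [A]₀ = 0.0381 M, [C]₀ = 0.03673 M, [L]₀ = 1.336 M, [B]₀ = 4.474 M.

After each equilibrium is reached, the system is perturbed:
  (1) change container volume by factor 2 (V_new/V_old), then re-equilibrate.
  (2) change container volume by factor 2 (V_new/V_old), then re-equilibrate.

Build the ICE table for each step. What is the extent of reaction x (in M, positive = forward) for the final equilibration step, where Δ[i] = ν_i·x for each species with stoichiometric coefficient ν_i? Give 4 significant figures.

x = -0.001873 M

Q₀ = 1.2572e+06 vs Keq = 7.6770e-05 ⇒ Q>K, reverse
Step 1:
                  A         C         L         B
  Initial    0.0381   0.03673     1.336     4.474
  Change       2.89     1.445     1.445    -4.335
  Equil       2.928     1.482     2.781    0.1394
  solve Keq expr → x = -1.445; check Q = 7.6770e-05
Then change container volume by factor 2 (V_new/V_old).
Step 2:
                  A         C         L         B
  Initial     1.464    0.7408      1.39   0.06972
  Change   0.009314  0.004657  0.004657  -0.01397
  Equil       1.473    0.7454     1.395   0.05575
  solve Keq expr → x = -0.004657; check Q = 7.6770e-05
Then change container volume by factor 2 (V_new/V_old).
Step 3:
                  A         C         L         B
  Initial    0.7366    0.3727    0.6975   0.02788
  Change   0.003746  0.001873  0.001873 -0.005619
  Equil      0.7404    0.3746    0.6994   0.02226
  solve Keq expr → x = -0.001873; check Q = 7.6770e-05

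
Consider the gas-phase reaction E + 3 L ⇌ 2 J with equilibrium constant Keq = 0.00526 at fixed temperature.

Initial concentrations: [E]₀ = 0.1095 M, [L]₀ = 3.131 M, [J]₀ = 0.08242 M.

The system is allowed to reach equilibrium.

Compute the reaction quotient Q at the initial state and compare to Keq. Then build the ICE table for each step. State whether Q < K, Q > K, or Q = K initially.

Q₀ = 0.002021; Q < K (proceeds forward)

Q₀ = 0.002021 vs Keq = 0.00526 ⇒ Q<K, forward
Step 1:
                   E          L          J
  Initial     0.1095      3.131    0.08242
  Change      -0.018   -0.05399    0.03599
  Equil       0.0915      3.077     0.1184
  solve Keq expr → x = 0.018; check Q = 0.00526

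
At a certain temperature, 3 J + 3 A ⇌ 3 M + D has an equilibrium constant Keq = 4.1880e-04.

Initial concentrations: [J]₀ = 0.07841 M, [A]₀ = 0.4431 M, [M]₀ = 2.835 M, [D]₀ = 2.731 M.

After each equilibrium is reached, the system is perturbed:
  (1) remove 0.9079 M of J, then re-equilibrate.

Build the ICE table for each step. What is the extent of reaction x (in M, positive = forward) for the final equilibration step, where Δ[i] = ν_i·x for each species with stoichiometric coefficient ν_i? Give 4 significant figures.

x = -0.04017 M

Q₀ = 1.4838e+06 vs Keq = 4.1880e-04 ⇒ Q>K, reverse
Step 1:
                   J          A          M          D
  I          0.07841     0.4431      2.835      2.731
  C            2.409      2.409     -2.409    -0.8029
  E            2.487      2.852     0.4263      1.928
  solve Keq expr → x = -0.8029; check Q = 4.1880e-04
Then remove 0.9079 M of J.
Step 2:
                   J          A          M          D
  I            1.579      2.852     0.4263      1.928
  C           0.1205     0.1205    -0.1205   -0.04017
  E              1.7      2.972     0.3058      1.888
  solve Keq expr → x = -0.04017; check Q = 4.1880e-04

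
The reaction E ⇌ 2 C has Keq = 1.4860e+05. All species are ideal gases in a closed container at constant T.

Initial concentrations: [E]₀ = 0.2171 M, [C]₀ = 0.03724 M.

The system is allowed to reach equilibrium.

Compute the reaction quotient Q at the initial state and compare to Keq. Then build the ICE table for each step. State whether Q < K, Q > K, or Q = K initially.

Q₀ = 0.006388 vs Keq = 1.4860e+05 ⇒ Q<K, forward
Step 1:
                   E          C
  I           0.2171    0.03724
  C          -0.2171     0.4342
  E       1.4956e-06     0.4714
  solve Keq expr → x = 0.2171; check Q = 1.4860e+05

Q₀ = 0.006388; Q < K (proceeds forward)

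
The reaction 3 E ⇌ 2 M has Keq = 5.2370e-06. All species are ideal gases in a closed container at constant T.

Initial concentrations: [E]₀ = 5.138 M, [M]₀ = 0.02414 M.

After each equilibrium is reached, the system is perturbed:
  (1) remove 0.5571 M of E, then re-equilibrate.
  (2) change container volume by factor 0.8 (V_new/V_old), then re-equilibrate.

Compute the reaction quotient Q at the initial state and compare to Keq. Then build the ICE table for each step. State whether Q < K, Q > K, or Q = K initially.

Q₀ = 4.2963e-06 vs Keq = 5.2370e-06 ⇒ Q<K, forward
Step 1:
                   E          M
  Initial      5.138    0.02414
  Change   -0.003725   0.002483
  Equil        5.134    0.02662
  solve Keq expr → x = 0.001242; check Q = 5.2370e-06
Then remove 0.5571 M of E.
Step 2:
                   E          M
  Initial      4.577    0.02662
  Change    0.006251  -0.004167
  Equil        4.583    0.02246
  solve Keq expr → x = -0.002084; check Q = 5.2370e-06
Then change container volume by factor 0.8 (V_new/V_old).
Step 3:
                   E          M
  Initial      5.729    0.02807
  Change   -0.004909   0.003273
  Equil        5.724    0.03134
  solve Keq expr → x = 0.001636; check Q = 5.2370e-06

Q₀ = 4.2963e-06; Q < K (proceeds forward)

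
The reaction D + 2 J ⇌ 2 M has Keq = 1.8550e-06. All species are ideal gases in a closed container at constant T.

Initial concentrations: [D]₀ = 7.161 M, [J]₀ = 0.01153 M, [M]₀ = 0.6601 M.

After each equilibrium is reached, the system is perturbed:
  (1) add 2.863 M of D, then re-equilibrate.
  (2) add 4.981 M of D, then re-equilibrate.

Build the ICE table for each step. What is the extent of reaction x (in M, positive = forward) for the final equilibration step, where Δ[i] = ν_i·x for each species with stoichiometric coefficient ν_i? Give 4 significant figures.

Q₀ = 457.7 vs Keq = 1.8550e-06 ⇒ Q>K, reverse
Step 1:
                   D          J          M
  I            7.161    0.01153     0.6601
  C           0.3288     0.6576    -0.6576
  E             7.49     0.6691   0.002494
  solve Keq expr → x = -0.3288; check Q = 1.8550e-06
Then add 2.863 M of D.
Step 2:
                   D          J          M
  I            10.35     0.6691   0.002494
  C       -2.1813e-04 -4.3626e-04 4.3626e-04
  E            10.35     0.6687    0.00293
  solve Keq expr → x = 2.1813e-04; check Q = 1.8550e-06
Then add 4.981 M of D.
Step 3:
                   D          J          M
  I            15.33     0.6687    0.00293
  C       -3.1627e-04 -6.3254e-04 6.3254e-04
  E            15.33     0.6681   0.003563
  solve Keq expr → x = 3.1627e-04; check Q = 1.8550e-06

x = 3.1627e-04 M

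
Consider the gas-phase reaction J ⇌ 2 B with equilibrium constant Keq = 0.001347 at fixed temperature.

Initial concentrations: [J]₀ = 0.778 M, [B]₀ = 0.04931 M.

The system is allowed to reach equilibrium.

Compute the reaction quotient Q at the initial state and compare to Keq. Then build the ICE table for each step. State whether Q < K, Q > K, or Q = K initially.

Q₀ = 0.003125; Q > K (proceeds reverse)

Q₀ = 0.003125 vs Keq = 0.001347 ⇒ Q>K, reverse
Step 1:
                  J         B
  init        0.778   0.04931
  Δ        0.008382  -0.01676
  eq         0.7864   0.03255
  solve Keq expr → x = -0.008382; check Q = 0.001347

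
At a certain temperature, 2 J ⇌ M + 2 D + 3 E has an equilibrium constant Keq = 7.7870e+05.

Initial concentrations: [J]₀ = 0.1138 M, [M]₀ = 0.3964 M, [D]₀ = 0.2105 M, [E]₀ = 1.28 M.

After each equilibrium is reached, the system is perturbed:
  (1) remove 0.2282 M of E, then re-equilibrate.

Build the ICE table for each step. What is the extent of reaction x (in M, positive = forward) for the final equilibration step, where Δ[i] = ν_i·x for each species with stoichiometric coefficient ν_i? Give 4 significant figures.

x = 4.8766e-05 M

Q₀ = 2.844 vs Keq = 7.7870e+05 ⇒ Q<K, forward
Step 1:
                  J         M         D         E
  init       0.1138    0.3964    0.2105      1.28
  Δ         -0.1134   0.05668    0.1134    0.1701
  eq      4.3137e-04    0.4531    0.3239      1.45
  solve Keq expr → x = 0.05668; check Q = 7.7870e+05
Then remove 0.2282 M of E.
Step 2:
                  J         M         D         E
  init    4.3137e-04    0.4531    0.3239     1.222
  Δ       -9.7533e-05 4.8766e-05 9.7533e-05 1.4630e-04
  eq      3.3384e-04    0.4531     0.324     1.222
  solve Keq expr → x = 4.8766e-05; check Q = 7.7870e+05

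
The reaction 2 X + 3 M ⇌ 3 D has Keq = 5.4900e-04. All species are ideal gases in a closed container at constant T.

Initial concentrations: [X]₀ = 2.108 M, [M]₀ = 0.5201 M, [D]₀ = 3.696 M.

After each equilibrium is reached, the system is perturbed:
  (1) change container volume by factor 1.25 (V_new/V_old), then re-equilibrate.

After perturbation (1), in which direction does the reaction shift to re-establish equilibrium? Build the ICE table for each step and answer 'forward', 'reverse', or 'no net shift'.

Q₀ = 80.76 vs Keq = 5.4900e-04 ⇒ Q>K, reverse
Step 1:
                    X           M           D
  I             2.108      0.5201       3.696
  C             1.978       2.966      -2.966
  E             4.086       3.487      0.7296
  solve Keq expr → x = -0.9888; check Q = 5.4900e-04
Then change container volume by factor 1.25 (V_new/V_old).
Step 2:
                    X           M           D
  I             3.268       2.789      0.5837
  C           0.04302     0.06454    -0.06454
  E             3.312       2.854      0.5191
  solve Keq expr → x = -0.02151; check Q = 5.4900e-04

Direction: reverse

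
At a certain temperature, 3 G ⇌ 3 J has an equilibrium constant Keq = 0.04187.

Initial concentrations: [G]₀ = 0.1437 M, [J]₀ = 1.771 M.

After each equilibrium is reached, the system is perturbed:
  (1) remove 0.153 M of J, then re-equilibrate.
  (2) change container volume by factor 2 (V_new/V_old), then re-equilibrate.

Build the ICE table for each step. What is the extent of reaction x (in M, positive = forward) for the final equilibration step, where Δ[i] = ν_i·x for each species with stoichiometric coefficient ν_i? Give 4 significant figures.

x = 0 M

Q₀ = 1872 vs Keq = 0.04187 ⇒ Q>K, reverse
Step 1:
                    G           J
  Initial      0.1437       1.771
  Change        1.277      -1.277
  Equil         1.421      0.4935
  solve Keq expr → x = -0.4258; check Q = 0.04187
Then remove 0.153 M of J.
Step 2:
                    G           J
  Initial       1.421      0.3405
  Change      -0.1136      0.1136
  Equil         1.308      0.4541
  solve Keq expr → x = 0.03786; check Q = 0.04187
Then change container volume by factor 2 (V_new/V_old).
Step 3:
                    G           J
  Initial      0.6538       0.227
  Change            0           0
  Equil        0.6538       0.227
  solve Keq expr → x = 0; check Q = 0.04187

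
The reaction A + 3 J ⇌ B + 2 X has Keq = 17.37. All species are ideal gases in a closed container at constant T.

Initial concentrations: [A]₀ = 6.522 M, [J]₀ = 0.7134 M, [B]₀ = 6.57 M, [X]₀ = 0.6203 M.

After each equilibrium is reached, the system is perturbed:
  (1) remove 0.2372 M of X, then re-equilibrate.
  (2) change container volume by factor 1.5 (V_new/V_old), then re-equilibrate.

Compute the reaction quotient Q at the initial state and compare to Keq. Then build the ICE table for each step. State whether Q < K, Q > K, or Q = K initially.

Q₀ = 1.068 vs Keq = 17.37 ⇒ Q<K, forward
Step 1:
                    A           J           B           X
  Initial       6.522      0.7134        6.57      0.6203
  Change      -0.1197     -0.3591      0.1197      0.2394
  Equil         6.402      0.3543        6.69      0.8597
  solve Keq expr → x = 0.1197; check Q = 17.37
Then remove 0.2372 M of X.
Step 2:
                    A           J           B           X
  Initial       6.402      0.3543        6.69      0.6225
  Change     -0.01887     -0.0566     0.01887     0.03773
  Equil         6.383      0.2977       6.709      0.6603
  solve Keq expr → x = 0.01887; check Q = 17.37
Then change container volume by factor 1.5 (V_new/V_old).
Step 3:
                    A           J           B           X
  Initial       4.256      0.1984       4.472      0.4402
  Change     0.007707     0.02312   -0.007707    -0.01541
  Equil         4.263      0.2216       4.465      0.4248
  solve Keq expr → x = -0.007707; check Q = 17.37

Q₀ = 1.068; Q < K (proceeds forward)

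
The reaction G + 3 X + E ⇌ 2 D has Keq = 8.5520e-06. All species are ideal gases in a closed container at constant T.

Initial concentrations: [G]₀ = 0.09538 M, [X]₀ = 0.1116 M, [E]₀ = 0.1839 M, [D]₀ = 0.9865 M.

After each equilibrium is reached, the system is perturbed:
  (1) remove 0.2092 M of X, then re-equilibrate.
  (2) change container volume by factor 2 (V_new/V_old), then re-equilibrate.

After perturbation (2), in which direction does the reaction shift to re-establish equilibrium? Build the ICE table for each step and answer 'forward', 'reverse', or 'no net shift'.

Q₀ = 3.9917e+04 vs Keq = 8.5520e-06 ⇒ Q>K, reverse
Step 1:
                   G          X          E          D
  I          0.09538     0.1116     0.1839     0.9865
  C           0.4914      1.474     0.4914    -0.9828
  E           0.5868      1.586     0.6753   0.003676
  solve Keq expr → x = -0.4914; check Q = 8.5520e-06
Then remove 0.2092 M of X.
Step 2:
                   G          X          E          D
  I           0.5868      1.377     0.6753   0.003676
  C       3.4893e-04   0.001047 3.4893e-04 -6.9787e-04
  E           0.5871      1.378     0.6757   0.002978
  solve Keq expr → x = -3.4893e-04; check Q = 8.5520e-06
Then change container volume by factor 2 (V_new/V_old).
Step 3:
                   G          X          E          D
  I           0.2936     0.6888     0.3378   0.001489
  C       4.8013e-04    0.00144 4.8013e-04 -9.6025e-04
  E           0.2941     0.6903     0.3383 5.2898e-04
  solve Keq expr → x = -4.8013e-04; check Q = 8.5520e-06

Direction: reverse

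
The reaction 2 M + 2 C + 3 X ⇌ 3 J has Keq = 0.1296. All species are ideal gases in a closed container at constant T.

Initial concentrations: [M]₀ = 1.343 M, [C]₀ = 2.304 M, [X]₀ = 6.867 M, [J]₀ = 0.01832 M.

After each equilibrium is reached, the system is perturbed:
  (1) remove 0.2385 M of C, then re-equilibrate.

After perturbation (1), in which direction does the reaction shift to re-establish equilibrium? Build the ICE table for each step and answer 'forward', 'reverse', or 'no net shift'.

Direction: reverse

Q₀ = 1.9832e-09 vs Keq = 0.1296 ⇒ Q<K, forward
Step 1:
                  M         C         X         J
  Initial     1.343     2.304     6.867   0.01832
  Change     -1.012    -1.012    -1.518     1.518
  Equil       0.331     1.292     5.349     1.536
  solve Keq expr → x = 0.506; check Q = 0.1296
Then remove 0.2385 M of C.
Step 2:
                  M         C         X         J
  Initial     0.331     1.053     5.349     1.536
  Change    0.03573   0.03573   0.05359  -0.05359
  Equil      0.3667     1.089     5.403     1.483
  solve Keq expr → x = -0.01786; check Q = 0.1296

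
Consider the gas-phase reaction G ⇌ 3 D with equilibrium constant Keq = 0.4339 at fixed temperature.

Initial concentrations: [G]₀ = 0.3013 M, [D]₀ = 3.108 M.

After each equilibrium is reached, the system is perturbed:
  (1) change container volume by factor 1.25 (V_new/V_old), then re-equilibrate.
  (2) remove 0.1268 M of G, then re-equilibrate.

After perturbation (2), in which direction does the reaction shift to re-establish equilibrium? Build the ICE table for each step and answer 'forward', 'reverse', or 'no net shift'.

Direction: reverse

Q₀ = 99.64 vs Keq = 0.4339 ⇒ Q>K, reverse
Step 1:
                   G          D
  Initial     0.3013      3.108
  Change      0.7772     -2.332
  Equil        1.079     0.7764
  solve Keq expr → x = -0.7772; check Q = 0.4339
Then change container volume by factor 1.25 (V_new/V_old).
Step 2:
                   G          D
  Initial     0.8628     0.6211
  Change    -0.03036    0.09107
  Equil       0.8325     0.7122
  solve Keq expr → x = 0.03036; check Q = 0.4339
Then remove 0.1268 M of G.
Step 3:
                   G          D
  Initial     0.7057     0.7122
  Change     0.01151   -0.03452
  Equil       0.7172     0.6776
  solve Keq expr → x = -0.01151; check Q = 0.4339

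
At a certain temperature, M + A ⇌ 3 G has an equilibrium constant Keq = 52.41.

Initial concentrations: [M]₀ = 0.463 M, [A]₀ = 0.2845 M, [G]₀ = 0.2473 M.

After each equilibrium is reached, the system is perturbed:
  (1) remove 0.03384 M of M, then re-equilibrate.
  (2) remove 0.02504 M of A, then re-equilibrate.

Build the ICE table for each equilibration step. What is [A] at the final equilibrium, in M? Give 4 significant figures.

[A]_eq = 0.05452 M

Q₀ = 0.1148 vs Keq = 52.41 ⇒ Q<K, forward
Step 1:
                   M          A          G
  I            0.463     0.2845     0.2473
  C          -0.2232    -0.2232     0.6695
  E           0.2398    0.06132     0.9168
  solve Keq expr → x = 0.2232; check Q = 52.41
Then remove 0.03384 M of M.
Step 2:
                   M          A          G
  I            0.206    0.06132     0.9168
  C         0.005008   0.005008   -0.01503
  E            0.211    0.06633     0.9018
  solve Keq expr → x = -0.005008; check Q = 52.41
Then remove 0.02504 M of A.
Step 3:
                   M          A          G
  I            0.211    0.04129     0.9018
  C          0.01324    0.01324   -0.03971
  E           0.2242    0.05452     0.8621
  solve Keq expr → x = -0.01324; check Q = 52.41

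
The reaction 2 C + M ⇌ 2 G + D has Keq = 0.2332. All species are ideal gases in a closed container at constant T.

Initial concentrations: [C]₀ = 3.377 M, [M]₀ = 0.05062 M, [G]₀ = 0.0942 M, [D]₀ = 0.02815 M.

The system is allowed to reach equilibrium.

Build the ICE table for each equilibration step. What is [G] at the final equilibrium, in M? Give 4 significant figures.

Q₀ = 4.3271e-04 vs Keq = 0.2332 ⇒ Q<K, forward
Step 1:
                  C         M         G         D
  Initial     3.377   0.05062    0.0942   0.02815
  Change   -0.09893  -0.04946   0.09893   0.04946
  Equil       3.278  0.001155    0.1931   0.07761
  solve Keq expr → x = 0.04946; check Q = 0.2332

[G]_eq = 0.1931 M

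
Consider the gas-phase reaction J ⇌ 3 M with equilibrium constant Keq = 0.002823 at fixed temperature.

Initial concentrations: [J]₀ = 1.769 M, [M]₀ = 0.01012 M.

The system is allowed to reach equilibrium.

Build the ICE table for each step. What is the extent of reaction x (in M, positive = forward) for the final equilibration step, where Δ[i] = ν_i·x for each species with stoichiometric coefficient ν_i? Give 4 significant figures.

x = 0.05303 M

Q₀ = 5.8589e-07 vs Keq = 0.002823 ⇒ Q<K, forward
Step 1:
                   J          M
  Initial      1.769    0.01012
  Change    -0.05303     0.1591
  Equil        1.716     0.1692
  solve Keq expr → x = 0.05303; check Q = 0.002823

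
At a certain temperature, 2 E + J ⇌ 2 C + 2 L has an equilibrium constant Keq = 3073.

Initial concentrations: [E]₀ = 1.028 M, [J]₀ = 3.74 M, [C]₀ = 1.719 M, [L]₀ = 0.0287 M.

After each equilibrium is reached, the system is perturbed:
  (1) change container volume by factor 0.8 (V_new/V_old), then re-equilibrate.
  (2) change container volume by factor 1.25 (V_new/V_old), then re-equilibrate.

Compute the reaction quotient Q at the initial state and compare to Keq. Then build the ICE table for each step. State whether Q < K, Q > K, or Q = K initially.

Q₀ = 6.1583e-04; Q < K (proceeds forward)

Q₀ = 6.1583e-04 vs Keq = 3073 ⇒ Q<K, forward
Step 1:
                    E           J           C           L
  Initial       1.028        3.74       1.719      0.0287
  Change           -1        -0.5           1           1
  Equil       0.02803        3.24       2.719       1.029
  solve Keq expr → x = 0.5; check Q = 3073
Then change container volume by factor 0.8 (V_new/V_old).
Step 2:
                    E           J           C           L
  Initial     0.03504        4.05       3.399       1.286
  Change      0.00396     0.00198    -0.00396    -0.00396
  Equil         0.039       4.052       3.395       1.282
  solve Keq expr → x = -0.00198; check Q = 3073
Then change container volume by factor 1.25 (V_new/V_old).
Step 3:
                    E           J           C           L
  Initial      0.0312       3.242       2.716       1.026
  Change    -0.003168   -0.001584    0.003168    0.003168
  Equil       0.02803        3.24       2.719       1.029
  solve Keq expr → x = 0.001584; check Q = 3073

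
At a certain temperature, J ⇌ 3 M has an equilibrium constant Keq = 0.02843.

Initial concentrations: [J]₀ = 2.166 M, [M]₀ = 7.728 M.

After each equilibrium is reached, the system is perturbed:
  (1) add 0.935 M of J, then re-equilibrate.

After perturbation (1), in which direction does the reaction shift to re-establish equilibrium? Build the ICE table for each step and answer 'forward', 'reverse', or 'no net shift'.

Direction: forward

Q₀ = 213.1 vs Keq = 0.02843 ⇒ Q>K, reverse
Step 1:
                    J           M
  init          2.166       7.728
  Δ             2.407      -7.221
  eq            4.573      0.5066
  solve Keq expr → x = -2.407; check Q = 0.02843
Then add 0.935 M of J.
Step 2:
                    J           M
  init          5.508      0.5066
  Δ          -0.01069     0.03206
  eq            5.497      0.5387
  solve Keq expr → x = 0.01069; check Q = 0.02843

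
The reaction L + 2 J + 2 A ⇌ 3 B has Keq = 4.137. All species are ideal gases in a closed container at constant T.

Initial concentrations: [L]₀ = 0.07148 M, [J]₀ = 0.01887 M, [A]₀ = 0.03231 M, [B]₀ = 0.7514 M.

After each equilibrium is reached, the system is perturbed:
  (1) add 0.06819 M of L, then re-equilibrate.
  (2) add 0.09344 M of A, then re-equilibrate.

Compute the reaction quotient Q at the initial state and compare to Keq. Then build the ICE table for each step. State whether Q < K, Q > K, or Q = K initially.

Q₀ = 1.5967e+07 vs Keq = 4.137 ⇒ Q>K, reverse
Step 1:
                  L         J         A         B
  Initial   0.07148   0.01887   0.03231    0.7514
  Change     0.1662    0.3324    0.3324   -0.4987
  Equil      0.2377    0.3513    0.3647    0.2527
  solve Keq expr → x = -0.1662; check Q = 4.137
Then add 0.06819 M of L.
Step 2:
                  L         J         A         B
  Initial    0.3059    0.3513    0.3647    0.2527
  Change  -0.004157 -0.008315 -0.008315   0.01247
  Equil      0.3017     0.343    0.3564    0.2652
  solve Keq expr → x = 0.004157; check Q = 4.137
Then add 0.09344 M of A.
Step 3:
                  L         J         A         B
  Initial    0.3017     0.343    0.4499    0.2652
  Change  -0.008195  -0.01639  -0.01639   0.02459
  Equil      0.2935    0.3266    0.4335    0.2898
  solve Keq expr → x = 0.008195; check Q = 4.137

Q₀ = 1.5967e+07; Q > K (proceeds reverse)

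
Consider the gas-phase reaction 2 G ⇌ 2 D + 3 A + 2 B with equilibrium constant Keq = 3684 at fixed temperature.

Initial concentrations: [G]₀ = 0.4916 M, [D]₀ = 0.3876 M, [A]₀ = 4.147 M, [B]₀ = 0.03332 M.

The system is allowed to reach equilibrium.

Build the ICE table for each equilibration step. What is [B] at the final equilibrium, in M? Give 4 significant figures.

[B]_eq = 0.4602 M

Q₀ = 0.04922 vs Keq = 3684 ⇒ Q<K, forward
Step 1:
                    G           D           A           B
  Initial      0.4916      0.3876       4.147     0.03332
  Change      -0.4269      0.4269      0.6404      0.4269
  Equil       0.06469      0.8145       4.787      0.4602
  solve Keq expr → x = 0.2135; check Q = 3684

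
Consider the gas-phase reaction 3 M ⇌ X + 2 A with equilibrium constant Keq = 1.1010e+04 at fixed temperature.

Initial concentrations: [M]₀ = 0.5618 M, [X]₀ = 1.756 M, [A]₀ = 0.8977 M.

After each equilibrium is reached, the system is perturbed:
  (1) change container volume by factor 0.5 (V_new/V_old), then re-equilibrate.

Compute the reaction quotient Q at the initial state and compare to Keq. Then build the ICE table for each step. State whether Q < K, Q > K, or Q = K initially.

Q₀ = 7.981; Q < K (proceeds forward)

Q₀ = 7.981 vs Keq = 1.1010e+04 ⇒ Q<K, forward
Step 1:
                  M         X         A
  Initial    0.5618     1.756    0.8977
  Change    -0.4977    0.1659    0.3318
  Equil     0.06414     1.922     1.229
  solve Keq expr → x = 0.1659; check Q = 1.1010e+04
Then change container volume by factor 0.5 (V_new/V_old).
Step 2:
                  M         X         A
  Initial    0.1283     3.844     2.459
  Change          0         0         0
  Equil      0.1283     3.844     2.459
  solve Keq expr → x = 0; check Q = 1.1010e+04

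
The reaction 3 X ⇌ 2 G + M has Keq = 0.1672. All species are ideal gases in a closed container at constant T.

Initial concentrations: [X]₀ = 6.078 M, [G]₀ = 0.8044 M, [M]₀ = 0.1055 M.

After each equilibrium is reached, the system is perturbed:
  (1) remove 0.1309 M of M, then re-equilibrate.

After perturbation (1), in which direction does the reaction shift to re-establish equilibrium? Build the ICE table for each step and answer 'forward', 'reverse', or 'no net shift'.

Direction: forward

Q₀ = 3.0403e-04 vs Keq = 0.1672 ⇒ Q<K, forward
Step 1:
                  X         G         M
  I           6.078    0.8044    0.1055
  C          -2.667     1.778    0.8891
  E           3.411     2.583    0.9946
  solve Keq expr → x = 0.8891; check Q = 0.1672
Then remove 0.1309 M of M.
Step 2:
                  X         G         M
  I           3.411     2.583    0.8637
  C        -0.07923   0.05282   0.02641
  E           3.331     2.635    0.8901
  solve Keq expr → x = 0.02641; check Q = 0.1672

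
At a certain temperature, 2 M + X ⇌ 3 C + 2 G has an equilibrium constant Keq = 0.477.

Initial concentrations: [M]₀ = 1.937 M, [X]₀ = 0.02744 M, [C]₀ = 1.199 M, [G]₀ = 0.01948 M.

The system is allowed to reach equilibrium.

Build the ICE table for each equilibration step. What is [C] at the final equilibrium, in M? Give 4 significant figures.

[C]_eq = 1.266 M

Q₀ = 0.006353 vs Keq = 0.477 ⇒ Q<K, forward
Step 1:
                    M           X           C           G
  I             1.937     0.02744       1.199     0.01948
  C          -0.04499     -0.0225     0.06749     0.04499
  E             1.892    0.004945       1.266     0.06447
  solve Keq expr → x = 0.0225; check Q = 0.477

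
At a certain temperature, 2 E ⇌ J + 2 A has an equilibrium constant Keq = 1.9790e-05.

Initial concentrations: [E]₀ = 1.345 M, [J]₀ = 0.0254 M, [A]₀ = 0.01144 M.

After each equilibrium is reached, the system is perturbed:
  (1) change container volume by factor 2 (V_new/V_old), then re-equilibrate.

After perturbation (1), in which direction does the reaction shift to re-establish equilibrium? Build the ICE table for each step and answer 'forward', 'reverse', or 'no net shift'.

Direction: forward

Q₀ = 1.8376e-06 vs Keq = 1.9790e-05 ⇒ Q<K, forward
Step 1:
                   E          J          A
  Initial      1.345     0.0254    0.01144
  Change    -0.01991   0.009955    0.01991
  Equil        1.325    0.03536    0.03135
  solve Keq expr → x = 0.009955; check Q = 1.9790e-05
Then change container volume by factor 2 (V_new/V_old).
Step 2:
                   E          J          A
  Initial     0.6625    0.01768    0.01568
  Change   -0.004936   0.002468   0.004936
  Equil       0.6576    0.02015    0.02061
  solve Keq expr → x = 0.002468; check Q = 1.9790e-05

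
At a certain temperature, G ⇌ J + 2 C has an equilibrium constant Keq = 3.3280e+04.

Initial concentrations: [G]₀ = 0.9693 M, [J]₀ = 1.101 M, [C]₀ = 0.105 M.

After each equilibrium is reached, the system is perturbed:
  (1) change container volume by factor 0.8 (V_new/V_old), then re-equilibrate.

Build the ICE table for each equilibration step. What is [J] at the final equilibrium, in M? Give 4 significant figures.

[J]_eq = 2.587 M

Q₀ = 0.01252 vs Keq = 3.3280e+04 ⇒ Q<K, forward
Step 1:
                    G           J           C
  init         0.9693       1.101       0.105
  Δ            -0.969       0.969       1.938
  eq       2.5964e-04        2.07       2.043
  solve Keq expr → x = 0.969; check Q = 3.3280e+04
Then change container volume by factor 0.8 (V_new/V_old).
Step 2:
                    G           J           C
  init     3.2455e-04       2.588       2.554
  Δ        1.8238e-04 -1.8238e-04 -3.6475e-04
  eq       5.0692e-04       2.587       2.553
  solve Keq expr → x = -1.8238e-04; check Q = 3.3280e+04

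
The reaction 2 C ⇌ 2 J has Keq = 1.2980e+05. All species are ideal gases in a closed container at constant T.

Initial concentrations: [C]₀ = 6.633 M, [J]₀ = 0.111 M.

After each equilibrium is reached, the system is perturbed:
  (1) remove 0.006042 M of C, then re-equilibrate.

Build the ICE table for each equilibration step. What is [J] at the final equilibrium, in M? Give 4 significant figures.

[J]_eq = 6.719 M

Q₀ = 2.8004e-04 vs Keq = 1.2980e+05 ⇒ Q<K, forward
Step 1:
                   C          J
  init         6.633      0.111
  Δ           -6.614      6.614
  eq         0.01867      6.725
  solve Keq expr → x = 3.307; check Q = 1.2980e+05
Then remove 0.006042 M of C.
Step 2:
                   C          J
  init       0.01263      6.725
  Δ         0.006025  -0.006025
  eq         0.01865      6.719
  solve Keq expr → x = -0.003013; check Q = 1.2980e+05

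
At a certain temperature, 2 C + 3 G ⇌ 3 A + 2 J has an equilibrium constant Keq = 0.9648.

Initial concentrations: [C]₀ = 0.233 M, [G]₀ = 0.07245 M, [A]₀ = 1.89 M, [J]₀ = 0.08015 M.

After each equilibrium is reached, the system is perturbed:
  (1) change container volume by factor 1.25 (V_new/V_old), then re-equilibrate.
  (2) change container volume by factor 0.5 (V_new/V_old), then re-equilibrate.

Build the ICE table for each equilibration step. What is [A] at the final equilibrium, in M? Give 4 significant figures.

Q₀ = 2101 vs Keq = 0.9648 ⇒ Q>K, reverse
Step 1:
                    C           G           A           J
  init          0.233     0.07245        1.89     0.08015
  Δ           0.07071      0.1061     -0.1061    -0.07071
  eq           0.3037      0.1785       1.784    0.009443
  solve Keq expr → x = -0.03535; check Q = 0.9648
Then change container volume by factor 1.25 (V_new/V_old).
Step 2:
                    C           G           A           J
  init          0.243      0.1428       1.427    0.007554
  Δ                 0           0           0           0
  eq            0.243      0.1428       1.427    0.007554
  solve Keq expr → x = 0; check Q = 0.9648
Then change container volume by factor 0.5 (V_new/V_old).
Step 3:
                    C           G           A           J
  init         0.4859      0.2856       2.854     0.01511
  Δ                 0           0           0           0
  eq           0.4859      0.2856       2.854     0.01511
  solve Keq expr → x = 0; check Q = 0.9648

[A]_eq = 2.854 M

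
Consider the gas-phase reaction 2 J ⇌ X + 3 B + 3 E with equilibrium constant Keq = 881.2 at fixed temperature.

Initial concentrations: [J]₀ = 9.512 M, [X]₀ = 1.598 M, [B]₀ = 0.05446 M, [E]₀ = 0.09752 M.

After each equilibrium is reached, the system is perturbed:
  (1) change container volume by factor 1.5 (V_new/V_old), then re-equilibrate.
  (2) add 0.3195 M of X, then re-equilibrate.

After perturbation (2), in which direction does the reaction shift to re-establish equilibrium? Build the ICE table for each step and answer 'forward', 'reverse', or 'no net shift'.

Direction: reverse

Q₀ = 2.6457e-09 vs Keq = 881.2 ⇒ Q<K, forward
Step 1:
                  J         X         B         E
  init        9.512     1.598   0.05446   0.09752
  Δ          -3.114     1.557     4.671     4.671
  eq          6.398     3.155     4.725     4.768
  solve Keq expr → x = 1.557; check Q = 881.2
Then change container volume by factor 1.5 (V_new/V_old).
Step 2:
                  J         X         B         E
  init        4.266     2.103      3.15     3.179
  Δ         -0.6301     0.315    0.9451    0.9451
  eq          3.635     2.418     4.095     4.124
  solve Keq expr → x = 0.315; check Q = 881.2
Then add 0.3195 M of X.
Step 3:
                  J         X         B         E
  init        3.635     2.738     4.095     4.124
  Δ         0.04224  -0.02112  -0.06337  -0.06337
  eq          3.678     2.717     4.032      4.06
  solve Keq expr → x = -0.02112; check Q = 881.2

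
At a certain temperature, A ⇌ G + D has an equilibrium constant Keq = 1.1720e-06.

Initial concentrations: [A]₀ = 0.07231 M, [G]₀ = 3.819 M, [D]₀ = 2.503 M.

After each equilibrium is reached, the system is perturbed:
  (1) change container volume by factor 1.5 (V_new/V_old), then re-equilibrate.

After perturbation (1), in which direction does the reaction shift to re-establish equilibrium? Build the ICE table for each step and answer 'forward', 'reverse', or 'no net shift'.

Direction: forward

Q₀ = 132.2 vs Keq = 1.1720e-06 ⇒ Q>K, reverse
Step 1:
                   A          G          D
  Initial    0.07231      3.819      2.503
  Change       2.503     -2.503     -2.503
  Equil        2.575      1.316 2.2935e-06
  solve Keq expr → x = -2.503; check Q = 1.1720e-06
Then change container volume by factor 1.5 (V_new/V_old).
Step 2:
                   A          G          D
  Initial      1.717     0.8773 1.5290e-06
  Change  -7.6450e-07 7.6450e-07 7.6450e-07
  Equil        1.717     0.8773 2.2935e-06
  solve Keq expr → x = 7.6450e-07; check Q = 1.1720e-06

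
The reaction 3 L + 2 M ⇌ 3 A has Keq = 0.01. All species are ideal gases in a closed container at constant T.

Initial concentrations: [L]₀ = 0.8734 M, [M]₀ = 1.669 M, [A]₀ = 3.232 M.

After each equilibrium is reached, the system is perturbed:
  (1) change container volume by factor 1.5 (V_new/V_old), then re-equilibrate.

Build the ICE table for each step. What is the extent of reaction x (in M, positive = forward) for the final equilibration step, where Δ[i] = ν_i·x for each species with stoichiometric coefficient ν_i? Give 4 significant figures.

Q₀ = 18.19 vs Keq = 0.01 ⇒ Q>K, reverse
Step 1:
                  L         M         A
  I          0.8734     1.669     3.232
  C           1.966      1.31    -1.966
  E           2.839     2.979     1.266
  solve Keq expr → x = -0.6552; check Q = 0.01
Then change container volume by factor 1.5 (V_new/V_old).
Step 2:
                  L         M         A
  I           1.893     1.986    0.8443
  C          0.1339   0.08925   -0.1339
  E           2.027     2.076    0.7104
  solve Keq expr → x = -0.04463; check Q = 0.01

x = -0.04463 M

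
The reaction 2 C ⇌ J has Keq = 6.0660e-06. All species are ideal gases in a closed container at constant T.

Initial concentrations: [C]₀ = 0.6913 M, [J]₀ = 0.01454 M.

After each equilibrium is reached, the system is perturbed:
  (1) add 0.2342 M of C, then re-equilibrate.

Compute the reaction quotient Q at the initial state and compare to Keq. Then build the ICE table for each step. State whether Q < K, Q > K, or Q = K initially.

Q₀ = 0.03043 vs Keq = 6.0660e-06 ⇒ Q>K, reverse
Step 1:
                   C          J
  init        0.6913    0.01454
  Δ          0.02907   -0.01454
  eq          0.7204 3.1479e-06
  solve Keq expr → x = -0.01454; check Q = 6.0660e-06
Then add 0.2342 M of C.
Step 2:
                   C          J
  init        0.9546 3.1479e-06
  Δ       -4.7589e-06 2.3795e-06
  eq          0.9546 5.5274e-06
  solve Keq expr → x = 2.3795e-06; check Q = 6.0660e-06

Q₀ = 0.03043; Q > K (proceeds reverse)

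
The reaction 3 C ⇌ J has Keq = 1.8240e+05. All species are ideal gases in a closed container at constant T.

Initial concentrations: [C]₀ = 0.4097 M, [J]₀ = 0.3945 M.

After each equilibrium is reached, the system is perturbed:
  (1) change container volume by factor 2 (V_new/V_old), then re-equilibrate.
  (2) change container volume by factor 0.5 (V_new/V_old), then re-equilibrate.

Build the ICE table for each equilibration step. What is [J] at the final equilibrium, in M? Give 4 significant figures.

Q₀ = 5.737 vs Keq = 1.8240e+05 ⇒ Q<K, forward
Step 1:
                   C          J
  Initial     0.4097     0.3945
  Change     -0.3955     0.1318
  Equil      0.01424     0.5263
  solve Keq expr → x = 0.1318; check Q = 1.8240e+05
Then change container volume by factor 2 (V_new/V_old).
Step 2:
                   C          J
  Initial   0.007118     0.2632
  Change    0.004161  -0.001387
  Equil      0.01128     0.2618
  solve Keq expr → x = -0.001387; check Q = 1.8240e+05
Then change container volume by factor 0.5 (V_new/V_old).
Step 3:
                   C          J
  Initial    0.02256     0.5235
  Change   -0.008323   0.002774
  Equil      0.01424     0.5263
  solve Keq expr → x = 0.002774; check Q = 1.8240e+05

[J]_eq = 0.5263 M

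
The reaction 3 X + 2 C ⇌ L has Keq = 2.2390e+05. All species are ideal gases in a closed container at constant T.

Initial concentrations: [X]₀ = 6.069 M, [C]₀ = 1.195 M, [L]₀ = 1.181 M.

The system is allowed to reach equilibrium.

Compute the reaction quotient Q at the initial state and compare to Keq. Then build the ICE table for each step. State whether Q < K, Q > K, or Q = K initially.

Q₀ = 0.0037; Q < K (proceeds forward)

Q₀ = 0.0037 vs Keq = 2.2390e+05 ⇒ Q<K, forward
Step 1:
                    X           C           L
  I             6.069       1.195       1.181
  C            -1.792      -1.195      0.5973
  E             4.277  3.1862e-04       1.778
  solve Keq expr → x = 0.5973; check Q = 2.2390e+05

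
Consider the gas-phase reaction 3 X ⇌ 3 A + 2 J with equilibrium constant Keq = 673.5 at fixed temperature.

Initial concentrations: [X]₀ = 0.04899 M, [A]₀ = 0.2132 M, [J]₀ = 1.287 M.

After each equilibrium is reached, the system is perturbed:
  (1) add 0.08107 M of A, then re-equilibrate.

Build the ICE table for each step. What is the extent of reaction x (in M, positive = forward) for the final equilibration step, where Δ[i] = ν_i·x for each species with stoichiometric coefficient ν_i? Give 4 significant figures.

Q₀ = 136.5 vs Keq = 673.5 ⇒ Q<K, forward
Step 1:
                   X          A          J
  Initial    0.04899     0.2132      1.287
  Change    -0.01764    0.01764    0.01176
  Equil      0.03135     0.2308      1.299
  solve Keq expr → x = 0.00588; check Q = 673.5
Then add 0.08107 M of A.
Step 2:
                   X          A          J
  Initial    0.03135     0.3119      1.299
  Change    0.009575  -0.009575  -0.006383
  Equil      0.04092     0.3023      1.292
  solve Keq expr → x = -0.003192; check Q = 673.5

x = -0.003192 M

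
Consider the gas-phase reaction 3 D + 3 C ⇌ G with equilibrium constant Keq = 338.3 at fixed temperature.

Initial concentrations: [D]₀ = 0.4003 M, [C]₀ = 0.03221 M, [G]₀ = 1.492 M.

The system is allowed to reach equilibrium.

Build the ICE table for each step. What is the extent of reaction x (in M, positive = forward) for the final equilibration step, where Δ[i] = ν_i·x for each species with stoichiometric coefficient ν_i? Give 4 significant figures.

Q₀ = 6.9605e+05 vs Keq = 338.3 ⇒ Q>K, reverse
Step 1:
                   D          C          G
  Initial     0.4003    0.03221      1.492
  Change      0.2254     0.2254   -0.07514
  Equil       0.6257     0.2576      1.417
  solve Keq expr → x = -0.07514; check Q = 338.3

x = -0.07514 M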